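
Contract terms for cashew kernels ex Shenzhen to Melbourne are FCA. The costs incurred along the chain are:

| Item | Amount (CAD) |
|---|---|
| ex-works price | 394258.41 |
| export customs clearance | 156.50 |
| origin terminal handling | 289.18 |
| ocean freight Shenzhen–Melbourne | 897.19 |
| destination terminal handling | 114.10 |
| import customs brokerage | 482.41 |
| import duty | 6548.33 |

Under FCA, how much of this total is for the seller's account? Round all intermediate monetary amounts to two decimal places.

FCA: the seller delivers export-cleared goods to the carrier; the buyer bears costs from that point.
Seller's account: goods 394258.41 + export clearance 156.50 = 394414.91
Buyer's account: origin terminal 289.18 + freight 897.19 + destination terminal 114.10 + brokerage 482.41 + duty 6548.33 = 8331.21

Seller's account: CAD 394414.91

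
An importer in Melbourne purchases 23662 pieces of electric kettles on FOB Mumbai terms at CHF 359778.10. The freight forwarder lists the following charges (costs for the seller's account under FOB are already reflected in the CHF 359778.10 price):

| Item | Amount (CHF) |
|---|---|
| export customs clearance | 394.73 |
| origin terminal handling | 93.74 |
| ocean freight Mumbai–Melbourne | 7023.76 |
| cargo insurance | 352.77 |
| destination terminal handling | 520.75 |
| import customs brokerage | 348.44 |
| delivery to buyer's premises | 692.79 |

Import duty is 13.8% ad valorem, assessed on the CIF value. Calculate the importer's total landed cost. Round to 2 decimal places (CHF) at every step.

FOB: the seller bears costs until goods are on board at the origin port; the buyer bears freight, insurance and all costs thereafter.
Already in the invoice (seller's account under FOB): export clearance, origin terminal — exclude.
CIF value = FOB price + freight + insurance = 359778.10 + 7023.76 + 352.77 = 367154.63
Import duty = 367154.63 × 13.8% = 50667.34
Buyer bears: freight 7023.76 + insurance 352.77 + destination terminal 520.75 + brokerage 348.44 + delivery 692.79 + duty 50667.34 = 59605.85
Landed cost = invoice 359778.10 + 59605.85 = 419383.95

Total landed cost: CHF 419383.95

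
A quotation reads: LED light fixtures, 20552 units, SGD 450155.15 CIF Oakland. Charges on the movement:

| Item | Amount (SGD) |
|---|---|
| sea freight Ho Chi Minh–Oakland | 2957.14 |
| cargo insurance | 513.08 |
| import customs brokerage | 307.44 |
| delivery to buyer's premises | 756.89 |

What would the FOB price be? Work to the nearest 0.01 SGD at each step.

FOB price: SGD 446684.93

Not relevant to the conversion: brokerage, delivery — on the buyer under both terms; not part of either seller's price.
From CIF to FOB, the seller no longer bears: freight, insurance.
FOB price = 450155.15 − 2957.14 − 513.08 = 446684.93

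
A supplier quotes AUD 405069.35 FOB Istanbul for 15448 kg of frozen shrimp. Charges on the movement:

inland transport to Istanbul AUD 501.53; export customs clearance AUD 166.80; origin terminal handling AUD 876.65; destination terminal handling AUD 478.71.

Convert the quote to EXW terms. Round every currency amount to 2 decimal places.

EXW price: AUD 403524.37

Not relevant to the conversion: destination terminal — on the buyer under both terms; not part of either seller's price.
From FOB to EXW, the seller no longer bears: inland to port, export clearance, origin terminal.
EXW price = 405069.35 − 501.53 − 166.80 − 876.65 = 403524.37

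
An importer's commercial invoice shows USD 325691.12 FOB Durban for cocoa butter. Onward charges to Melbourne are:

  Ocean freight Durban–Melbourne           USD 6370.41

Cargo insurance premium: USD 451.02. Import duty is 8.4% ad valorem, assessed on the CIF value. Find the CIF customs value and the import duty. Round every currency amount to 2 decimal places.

CIF value: USD 332512.55; import duty: USD 27931.05

CIF = FOB price + freight + insurance
CIF = 325691.12 + 6370.41 + 451.02 = 332512.55
Import duty = 332512.55 × 8.4% = 27931.05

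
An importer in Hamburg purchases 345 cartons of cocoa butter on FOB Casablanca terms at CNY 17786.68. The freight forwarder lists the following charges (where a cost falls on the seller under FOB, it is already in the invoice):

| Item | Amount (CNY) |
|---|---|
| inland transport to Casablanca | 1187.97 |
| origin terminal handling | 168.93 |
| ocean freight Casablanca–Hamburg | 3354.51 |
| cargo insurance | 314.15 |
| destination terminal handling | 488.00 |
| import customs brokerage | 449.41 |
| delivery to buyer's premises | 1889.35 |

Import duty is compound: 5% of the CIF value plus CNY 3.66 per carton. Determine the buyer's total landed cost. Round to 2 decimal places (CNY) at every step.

Total landed cost: CNY 26617.57

FOB: the seller bears costs until goods are on board at the origin port; the buyer bears freight, insurance and all costs thereafter.
Already in the invoice (seller's account under FOB): inland to port, origin terminal — exclude.
CIF value = FOB price + freight + insurance = 17786.68 + 3354.51 + 314.15 = 21455.34
Ad valorem component: 21455.34 × 5% = 1072.77
Specific component: 345 × 3.66 = 1262.70
Import duty = 1072.77 + 1262.70 = 2335.47
Buyer bears: freight 3354.51 + insurance 314.15 + destination terminal 488.00 + brokerage 449.41 + delivery 1889.35 + duty 2335.47 = 8830.89
Landed cost = invoice 17786.68 + 8830.89 = 26617.57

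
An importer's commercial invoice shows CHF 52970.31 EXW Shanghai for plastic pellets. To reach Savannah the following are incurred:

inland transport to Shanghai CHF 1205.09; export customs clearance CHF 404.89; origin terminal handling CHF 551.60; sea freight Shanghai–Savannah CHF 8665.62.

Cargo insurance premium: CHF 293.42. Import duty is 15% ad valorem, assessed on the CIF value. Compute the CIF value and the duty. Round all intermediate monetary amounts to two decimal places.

CIF value: CHF 64090.93; import duty: CHF 9613.64

CIF = EXW price + pre-shipment costs + freight + insurance
CIF = 52970.31 + 1205.09 + 404.89 + 551.60 + 8665.62 + 293.42 = 64090.93
Import duty = 64090.93 × 15% = 9613.64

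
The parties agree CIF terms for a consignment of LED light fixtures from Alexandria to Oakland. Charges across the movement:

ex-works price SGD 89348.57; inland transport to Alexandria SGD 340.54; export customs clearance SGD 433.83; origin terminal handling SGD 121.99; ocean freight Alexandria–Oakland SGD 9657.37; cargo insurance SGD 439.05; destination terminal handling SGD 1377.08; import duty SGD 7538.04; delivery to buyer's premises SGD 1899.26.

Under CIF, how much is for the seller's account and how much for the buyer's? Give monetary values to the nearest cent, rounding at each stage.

Seller: SGD 100341.35; buyer: SGD 10814.38

CIF: the seller pays costs through ocean freight and marine insurance to the destination port.
Seller's account: goods 89348.57 + inland to port 340.54 + export clearance 433.83 + origin terminal 121.99 + freight 9657.37 + insurance 439.05 = 100341.35
Buyer's account: destination terminal 1377.08 + duty 7538.04 + delivery 1899.26 = 10814.38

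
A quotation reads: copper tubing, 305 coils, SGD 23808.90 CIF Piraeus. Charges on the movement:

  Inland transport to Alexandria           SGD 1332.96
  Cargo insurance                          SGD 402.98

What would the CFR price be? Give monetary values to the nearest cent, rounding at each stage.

Not relevant to the conversion: inland to port — on the seller under both CIF and CFR; already in the CIF price and stays in the CFR price.
From CIF to CFR, the seller no longer bears: insurance.
CFR price = 23808.90 − 402.98 = 23405.92

CFR price: SGD 23405.92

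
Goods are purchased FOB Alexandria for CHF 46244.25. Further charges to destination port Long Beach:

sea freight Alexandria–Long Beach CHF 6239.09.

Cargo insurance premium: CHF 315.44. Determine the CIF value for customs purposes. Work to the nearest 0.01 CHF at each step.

CIF = FOB price + freight + insurance
CIF = 46244.25 + 6239.09 + 315.44 = 52798.78

CIF value: CHF 52798.78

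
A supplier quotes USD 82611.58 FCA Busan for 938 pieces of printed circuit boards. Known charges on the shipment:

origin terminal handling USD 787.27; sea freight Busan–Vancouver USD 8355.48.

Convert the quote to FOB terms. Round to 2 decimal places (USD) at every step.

FOB price: USD 83398.85

Not relevant to the conversion: freight — on the buyer under both terms; not part of either seller's price.
From FCA to FOB, the seller additionally bears: origin terminal.
FOB price = 82611.58 + 787.27 = 83398.85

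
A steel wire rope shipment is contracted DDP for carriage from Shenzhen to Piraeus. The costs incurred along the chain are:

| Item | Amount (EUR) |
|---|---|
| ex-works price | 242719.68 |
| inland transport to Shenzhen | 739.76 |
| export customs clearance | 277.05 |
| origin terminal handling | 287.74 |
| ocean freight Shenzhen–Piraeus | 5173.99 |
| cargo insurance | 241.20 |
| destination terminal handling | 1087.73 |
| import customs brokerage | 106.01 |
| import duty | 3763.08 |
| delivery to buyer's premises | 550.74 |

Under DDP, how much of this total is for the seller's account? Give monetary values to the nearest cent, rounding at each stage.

Seller's account: EUR 254946.98

DDP: the seller bears all costs including import duty.
Seller's account: goods 242719.68 + inland to port 739.76 + export clearance 277.05 + origin terminal 287.74 + freight 5173.99 + insurance 241.20 + destination terminal 1087.73 + brokerage 106.01 + duty 3763.08 + delivery 550.74 = 254946.98
Buyer's account: 0.00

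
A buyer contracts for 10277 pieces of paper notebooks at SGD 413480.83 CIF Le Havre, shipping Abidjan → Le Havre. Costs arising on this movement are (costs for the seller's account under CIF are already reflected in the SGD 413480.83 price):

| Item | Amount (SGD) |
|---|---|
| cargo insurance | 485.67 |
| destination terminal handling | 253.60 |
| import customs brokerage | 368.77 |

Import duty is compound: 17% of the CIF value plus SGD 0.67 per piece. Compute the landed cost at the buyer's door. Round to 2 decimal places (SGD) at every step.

CIF: the seller pays costs through ocean freight and marine insurance to the destination port.
Already in the invoice (seller's account under CIF): insurance — exclude.
The CIF price already equals the CIF value: 413480.83
Ad valorem component: 413480.83 × 17% = 70291.74
Specific component: 10277 × 0.67 = 6885.59
Import duty = 70291.74 + 6885.59 = 77177.33
Buyer bears: destination terminal 253.60 + brokerage 368.77 + duty 77177.33 = 77799.70
Landed cost = invoice 413480.83 + 77799.70 = 491280.53

Total landed cost: SGD 491280.53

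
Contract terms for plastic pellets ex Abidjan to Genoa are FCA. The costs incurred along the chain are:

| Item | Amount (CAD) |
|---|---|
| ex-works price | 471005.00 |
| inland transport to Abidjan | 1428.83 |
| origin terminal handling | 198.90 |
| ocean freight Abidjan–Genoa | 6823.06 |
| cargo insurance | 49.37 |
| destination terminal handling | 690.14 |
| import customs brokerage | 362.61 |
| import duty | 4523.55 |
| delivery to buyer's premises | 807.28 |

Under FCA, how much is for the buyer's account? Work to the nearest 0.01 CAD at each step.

FCA: the seller delivers export-cleared goods to the carrier; the buyer bears costs from that point.
Seller's account: goods 471005.00 + inland to port 1428.83 = 472433.83
Buyer's account: origin terminal 198.90 + freight 6823.06 + insurance 49.37 + destination terminal 690.14 + brokerage 362.61 + duty 4523.55 + delivery 807.28 = 13454.91

Buyer's account: CAD 13454.91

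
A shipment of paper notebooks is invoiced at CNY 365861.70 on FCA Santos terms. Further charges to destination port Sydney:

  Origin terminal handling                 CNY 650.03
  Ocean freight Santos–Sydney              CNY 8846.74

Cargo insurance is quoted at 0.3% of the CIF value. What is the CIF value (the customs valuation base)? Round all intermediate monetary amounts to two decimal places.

Let C be the CIF value. C = FCA price + pre-shipment costs + freight + 0.3% × C
C − 0.3% × C = 365861.70 + 650.03 + 8846.74
0.997 × C = 375358.47
C = 375358.47 / 0.997 = 376487.93
Insurance premium = 0.3% × 376487.93 = 1129.46

CIF value: CNY 376487.93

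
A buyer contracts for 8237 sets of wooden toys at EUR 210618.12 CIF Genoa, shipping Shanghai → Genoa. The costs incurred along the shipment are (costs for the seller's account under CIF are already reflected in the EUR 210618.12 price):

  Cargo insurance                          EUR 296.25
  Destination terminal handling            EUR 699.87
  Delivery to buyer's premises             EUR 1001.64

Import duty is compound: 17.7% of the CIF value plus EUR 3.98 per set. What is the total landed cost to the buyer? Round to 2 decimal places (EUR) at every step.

Total landed cost: EUR 282382.30

CIF: the seller pays costs through ocean freight and marine insurance to the destination port.
Already in the invoice (seller's account under CIF): insurance — exclude.
The CIF price already equals the CIF value: 210618.12
Ad valorem component: 210618.12 × 17.7% = 37279.41
Specific component: 8237 × 3.98 = 32783.26
Import duty = 37279.41 + 32783.26 = 70062.67
Buyer bears: destination terminal 699.87 + delivery 1001.64 + duty 70062.67 = 71764.18
Landed cost = invoice 210618.12 + 71764.18 = 282382.30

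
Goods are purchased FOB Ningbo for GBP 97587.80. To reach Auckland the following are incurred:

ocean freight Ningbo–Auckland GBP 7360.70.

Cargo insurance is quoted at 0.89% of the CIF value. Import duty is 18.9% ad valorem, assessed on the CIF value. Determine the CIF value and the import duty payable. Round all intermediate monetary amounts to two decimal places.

CIF value: GBP 105890.93; import duty: GBP 20013.39

Let C be the CIF value. C = FOB price + freight + 0.89% × C
C − 0.89% × C = 97587.80 + 7360.70
0.9911 × C = 104948.50
C = 104948.50 / 0.9911 = 105890.93
Insurance premium = 0.89% × 105890.93 = 942.43
Import duty = 105890.93 × 18.9% = 20013.39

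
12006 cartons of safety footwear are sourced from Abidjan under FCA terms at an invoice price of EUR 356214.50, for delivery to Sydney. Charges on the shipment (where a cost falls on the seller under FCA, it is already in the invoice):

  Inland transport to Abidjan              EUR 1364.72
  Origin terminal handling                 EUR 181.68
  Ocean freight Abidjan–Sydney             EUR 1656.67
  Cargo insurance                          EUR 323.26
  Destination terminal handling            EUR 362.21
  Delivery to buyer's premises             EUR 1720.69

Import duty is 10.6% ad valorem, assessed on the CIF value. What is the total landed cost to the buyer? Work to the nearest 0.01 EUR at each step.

FCA: the seller delivers export-cleared goods to the carrier; the buyer bears costs from that point.
Already in the invoice (seller's account under FCA): inland to port — exclude.
CIF value = FCA price + origin terminal + freight + insurance = 356214.50 + 181.68 + 1656.67 + 323.26 = 358376.11
Import duty = 358376.11 × 10.6% = 37987.87
Buyer bears: origin terminal 181.68 + freight 1656.67 + insurance 323.26 + destination terminal 362.21 + delivery 1720.69 + duty 37987.87 = 42232.38
Landed cost = invoice 356214.50 + 42232.38 = 398446.88

Total landed cost: EUR 398446.88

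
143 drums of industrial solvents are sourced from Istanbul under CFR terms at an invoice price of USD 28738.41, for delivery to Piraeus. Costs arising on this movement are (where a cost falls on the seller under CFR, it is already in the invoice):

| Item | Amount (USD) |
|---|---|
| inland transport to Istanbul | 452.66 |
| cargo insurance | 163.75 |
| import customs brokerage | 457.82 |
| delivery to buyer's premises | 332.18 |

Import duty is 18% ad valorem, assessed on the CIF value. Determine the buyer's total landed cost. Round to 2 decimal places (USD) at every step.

Total landed cost: USD 34894.55

CFR: the seller pays costs through ocean freight to the destination port, but not insurance.
Already in the invoice (seller's account under CFR): inland to port — exclude.
CIF value = CFR price + insurance = 28738.41 + 163.75 = 28902.16
Import duty = 28902.16 × 18% = 5202.39
Buyer bears: insurance 163.75 + brokerage 457.82 + delivery 332.18 + duty 5202.39 = 6156.14
Landed cost = invoice 28738.41 + 6156.14 = 34894.55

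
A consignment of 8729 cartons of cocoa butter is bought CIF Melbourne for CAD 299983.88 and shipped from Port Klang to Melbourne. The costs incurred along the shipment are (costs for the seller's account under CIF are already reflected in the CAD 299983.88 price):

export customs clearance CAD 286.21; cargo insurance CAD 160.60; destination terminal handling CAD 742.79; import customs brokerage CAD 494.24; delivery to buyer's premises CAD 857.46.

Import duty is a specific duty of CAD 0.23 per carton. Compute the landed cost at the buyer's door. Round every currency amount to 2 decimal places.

Total landed cost: CAD 304086.04

CIF: the seller pays costs through ocean freight and marine insurance to the destination port.
Already in the invoice (seller's account under CIF): export clearance, insurance — exclude.
The CIF price already equals the CIF value: 299983.88
Import duty = 8729 × 0.23 = 2007.67
Buyer bears: destination terminal 742.79 + brokerage 494.24 + delivery 857.46 + duty 2007.67 = 4102.16
Landed cost = invoice 299983.88 + 4102.16 = 304086.04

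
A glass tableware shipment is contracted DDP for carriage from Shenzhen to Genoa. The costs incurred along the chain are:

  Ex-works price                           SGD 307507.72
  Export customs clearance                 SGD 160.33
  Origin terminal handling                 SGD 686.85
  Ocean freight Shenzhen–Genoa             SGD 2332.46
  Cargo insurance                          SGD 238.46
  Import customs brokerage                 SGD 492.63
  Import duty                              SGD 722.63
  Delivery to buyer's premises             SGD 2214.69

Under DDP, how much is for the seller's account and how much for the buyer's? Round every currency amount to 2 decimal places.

Seller: SGD 314355.77; buyer: SGD 0.00

DDP: the seller bears all costs including import duty.
Seller's account: goods 307507.72 + export clearance 160.33 + origin terminal 686.85 + freight 2332.46 + insurance 238.46 + brokerage 492.63 + duty 722.63 + delivery 2214.69 = 314355.77
Buyer's account: 0.00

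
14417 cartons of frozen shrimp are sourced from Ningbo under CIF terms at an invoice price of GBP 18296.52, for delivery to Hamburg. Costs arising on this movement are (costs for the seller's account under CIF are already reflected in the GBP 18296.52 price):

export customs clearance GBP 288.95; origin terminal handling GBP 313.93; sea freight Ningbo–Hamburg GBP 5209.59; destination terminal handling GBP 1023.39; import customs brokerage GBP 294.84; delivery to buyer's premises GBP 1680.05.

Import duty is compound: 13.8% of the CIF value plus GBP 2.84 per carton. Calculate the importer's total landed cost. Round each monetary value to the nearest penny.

CIF: the seller pays costs through ocean freight and marine insurance to the destination port.
Already in the invoice (seller's account under CIF): export clearance, origin terminal, freight — exclude.
The CIF price already equals the CIF value: 18296.52
Ad valorem component: 18296.52 × 13.8% = 2524.92
Specific component: 14417 × 2.84 = 40944.28
Import duty = 2524.92 + 40944.28 = 43469.20
Buyer bears: destination terminal 1023.39 + brokerage 294.84 + delivery 1680.05 + duty 43469.20 = 46467.48
Landed cost = invoice 18296.52 + 46467.48 = 64764.00

Total landed cost: GBP 64764.00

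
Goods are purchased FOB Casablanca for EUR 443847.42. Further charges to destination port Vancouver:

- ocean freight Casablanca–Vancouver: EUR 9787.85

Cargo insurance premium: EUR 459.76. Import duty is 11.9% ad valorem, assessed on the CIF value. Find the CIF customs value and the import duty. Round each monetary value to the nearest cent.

CIF value: EUR 454095.03; import duty: EUR 54037.31

CIF = FOB price + freight + insurance
CIF = 443847.42 + 9787.85 + 459.76 = 454095.03
Import duty = 454095.03 × 11.9% = 54037.31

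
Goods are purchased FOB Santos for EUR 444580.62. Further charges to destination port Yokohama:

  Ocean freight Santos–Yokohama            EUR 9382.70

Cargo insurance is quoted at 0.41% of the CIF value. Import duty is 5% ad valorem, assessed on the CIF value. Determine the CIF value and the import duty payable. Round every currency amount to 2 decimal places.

CIF value: EUR 455832.23; import duty: EUR 22791.61

Let C be the CIF value. C = FOB price + freight + 0.41% × C
C − 0.41% × C = 444580.62 + 9382.70
0.9959 × C = 453963.32
C = 453963.32 / 0.9959 = 455832.23
Insurance premium = 0.41% × 455832.23 = 1868.91
Import duty = 455832.23 × 5% = 22791.61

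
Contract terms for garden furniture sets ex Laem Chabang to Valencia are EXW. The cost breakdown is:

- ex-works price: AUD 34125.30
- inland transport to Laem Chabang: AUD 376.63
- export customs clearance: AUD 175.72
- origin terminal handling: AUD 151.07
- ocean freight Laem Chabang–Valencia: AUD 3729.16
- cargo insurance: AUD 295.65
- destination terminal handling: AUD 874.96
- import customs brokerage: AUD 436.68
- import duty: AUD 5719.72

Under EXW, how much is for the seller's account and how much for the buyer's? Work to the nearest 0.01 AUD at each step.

Seller: AUD 34125.30; buyer: AUD 11759.59

EXW: the seller makes goods available at their premises; the buyer bears all onward costs.
Seller's account: goods 34125.30 = 34125.30
Buyer's account: inland to port 376.63 + export clearance 175.72 + origin terminal 151.07 + freight 3729.16 + insurance 295.65 + destination terminal 874.96 + brokerage 436.68 + duty 5719.72 = 11759.59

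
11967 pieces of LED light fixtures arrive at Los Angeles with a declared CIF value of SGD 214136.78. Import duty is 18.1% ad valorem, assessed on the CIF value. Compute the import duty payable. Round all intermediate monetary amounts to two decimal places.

Import duty = 214136.78 × 18.1% = 38758.76

Import duty: SGD 38758.76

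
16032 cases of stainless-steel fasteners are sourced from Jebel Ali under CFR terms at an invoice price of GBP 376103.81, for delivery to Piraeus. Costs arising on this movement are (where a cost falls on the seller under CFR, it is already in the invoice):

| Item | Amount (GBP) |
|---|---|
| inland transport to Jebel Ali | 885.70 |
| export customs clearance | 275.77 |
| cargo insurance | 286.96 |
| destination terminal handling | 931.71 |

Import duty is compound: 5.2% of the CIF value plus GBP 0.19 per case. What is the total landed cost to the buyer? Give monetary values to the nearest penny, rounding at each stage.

CFR: the seller pays costs through ocean freight to the destination port, but not insurance.
Already in the invoice (seller's account under CFR): inland to port, export clearance — exclude.
CIF value = CFR price + insurance = 376103.81 + 286.96 = 376390.77
Ad valorem component: 376390.77 × 5.2% = 19572.32
Specific component: 16032 × 0.19 = 3046.08
Import duty = 19572.32 + 3046.08 = 22618.40
Buyer bears: insurance 286.96 + destination terminal 931.71 + duty 22618.40 = 23837.07
Landed cost = invoice 376103.81 + 23837.07 = 399940.88

Total landed cost: GBP 399940.88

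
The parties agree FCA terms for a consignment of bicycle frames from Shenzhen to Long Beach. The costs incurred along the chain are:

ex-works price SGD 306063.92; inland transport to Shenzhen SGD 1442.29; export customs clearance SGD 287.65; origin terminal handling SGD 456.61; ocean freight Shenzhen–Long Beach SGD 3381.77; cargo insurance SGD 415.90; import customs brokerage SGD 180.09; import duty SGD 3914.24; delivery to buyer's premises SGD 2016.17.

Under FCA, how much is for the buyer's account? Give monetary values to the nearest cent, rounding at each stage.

FCA: the seller delivers export-cleared goods to the carrier; the buyer bears costs from that point.
Seller's account: goods 306063.92 + inland to port 1442.29 + export clearance 287.65 = 307793.86
Buyer's account: origin terminal 456.61 + freight 3381.77 + insurance 415.90 + brokerage 180.09 + duty 3914.24 + delivery 2016.17 = 10364.78

Buyer's account: SGD 10364.78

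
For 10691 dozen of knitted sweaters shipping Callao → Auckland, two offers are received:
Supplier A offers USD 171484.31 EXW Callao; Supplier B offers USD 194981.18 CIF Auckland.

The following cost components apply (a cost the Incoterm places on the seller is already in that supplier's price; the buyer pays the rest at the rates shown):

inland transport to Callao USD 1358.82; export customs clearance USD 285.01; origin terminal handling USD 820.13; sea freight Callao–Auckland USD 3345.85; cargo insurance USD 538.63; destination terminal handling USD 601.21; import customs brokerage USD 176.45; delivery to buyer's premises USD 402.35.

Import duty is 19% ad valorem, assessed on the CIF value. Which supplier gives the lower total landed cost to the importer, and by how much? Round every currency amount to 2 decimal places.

Supplier A is cheaper by USD 20406.63

Supplier A (EXW):
CIF value = EXW price + inland to port + export clearance + origin terminal + freight + insurance = 171484.31 + 1358.82 + 285.01 + 820.13 + 3345.85 + 538.63 = 177832.75
Import duty = 177832.75 × 19% = 33788.22
Buyer bears (A): 1358.82 + 285.01 + 820.13 + 3345.85 + 538.63 + 601.21 + 176.45 + 402.35 = 7528.45
Landed cost (A) = invoice 171484.31 + 7528.45 + duty 33788.22 = 212800.98
Supplier B (CIF):
The CIF price already equals the CIF value: 194981.18
Import duty = 194981.18 × 19% = 37046.42
Buyer bears (B): 601.21 + 176.45 + 402.35 = 1180.01
Landed cost (B) = invoice 194981.18 + 1180.01 + duty 37046.42 = 233207.61
Difference = |212800.98 − 233207.61| = 20406.63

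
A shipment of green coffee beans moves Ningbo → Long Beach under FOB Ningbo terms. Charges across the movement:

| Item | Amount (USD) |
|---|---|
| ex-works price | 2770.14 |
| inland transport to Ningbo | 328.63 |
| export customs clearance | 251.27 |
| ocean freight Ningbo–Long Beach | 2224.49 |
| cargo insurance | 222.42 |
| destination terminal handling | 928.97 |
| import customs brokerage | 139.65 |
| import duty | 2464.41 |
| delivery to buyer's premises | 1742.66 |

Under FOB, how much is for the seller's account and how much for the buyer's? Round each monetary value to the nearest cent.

FOB: the seller bears costs until goods are on board at the origin port; the buyer bears freight, insurance and all costs thereafter.
Seller's account: goods 2770.14 + inland to port 328.63 + export clearance 251.27 = 3350.04
Buyer's account: freight 2224.49 + insurance 222.42 + destination terminal 928.97 + brokerage 139.65 + duty 2464.41 + delivery 1742.66 = 7722.60

Seller: USD 3350.04; buyer: USD 7722.60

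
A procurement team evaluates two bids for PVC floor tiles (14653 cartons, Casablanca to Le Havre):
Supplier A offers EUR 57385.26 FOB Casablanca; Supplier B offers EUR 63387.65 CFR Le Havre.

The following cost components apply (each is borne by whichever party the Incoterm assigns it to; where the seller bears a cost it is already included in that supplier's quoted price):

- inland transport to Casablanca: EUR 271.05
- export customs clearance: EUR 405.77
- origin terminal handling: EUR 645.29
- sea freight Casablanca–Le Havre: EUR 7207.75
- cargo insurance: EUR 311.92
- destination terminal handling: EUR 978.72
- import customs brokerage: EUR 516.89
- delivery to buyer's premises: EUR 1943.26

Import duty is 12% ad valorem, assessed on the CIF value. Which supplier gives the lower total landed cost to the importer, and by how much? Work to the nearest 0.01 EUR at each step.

Supplier A (FOB):
CIF value = FOB price + freight + insurance = 57385.26 + 7207.75 + 311.92 = 64904.93
Import duty = 64904.93 × 12% = 7788.59
Buyer bears (A): 7207.75 + 311.92 + 978.72 + 516.89 + 1943.26 = 10958.54
Landed cost (A) = invoice 57385.26 + 10958.54 + duty 7788.59 = 76132.39
Supplier B (CFR):
CIF value = CFR price + insurance = 63387.65 + 311.92 = 63699.57
Import duty = 63699.57 × 12% = 7643.95
Buyer bears (B): 311.92 + 978.72 + 516.89 + 1943.26 = 3750.79
Landed cost (B) = invoice 63387.65 + 3750.79 + duty 7643.95 = 74782.39
Difference = |76132.39 − 74782.39| = 1350.00

Supplier B is cheaper by EUR 1350.00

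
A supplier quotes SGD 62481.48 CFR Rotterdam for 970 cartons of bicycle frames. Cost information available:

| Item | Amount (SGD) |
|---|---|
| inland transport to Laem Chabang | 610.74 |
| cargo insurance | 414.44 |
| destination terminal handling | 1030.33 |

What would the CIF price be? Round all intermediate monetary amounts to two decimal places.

CIF price: SGD 62895.92

Not relevant to the conversion: inland to port — on the seller under both CFR and CIF; already in the CFR price and stays in the CIF price. destination terminal — on the buyer under both terms; not part of either seller's price.
From CFR to CIF, the seller additionally bears: insurance.
CIF price = 62481.48 + 414.44 = 62895.92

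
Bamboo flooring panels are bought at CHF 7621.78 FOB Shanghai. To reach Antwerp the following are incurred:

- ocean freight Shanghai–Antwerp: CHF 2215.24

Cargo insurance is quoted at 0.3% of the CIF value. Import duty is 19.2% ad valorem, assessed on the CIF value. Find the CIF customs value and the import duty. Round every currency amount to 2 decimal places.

Let C be the CIF value. C = FOB price + freight + 0.3% × C
C − 0.3% × C = 7621.78 + 2215.24
0.997 × C = 9837.02
C = 9837.02 / 0.997 = 9866.62
Insurance premium = 0.3% × 9866.62 = 29.60
Import duty = 9866.62 × 19.2% = 1894.39

CIF value: CHF 9866.62; import duty: CHF 1894.39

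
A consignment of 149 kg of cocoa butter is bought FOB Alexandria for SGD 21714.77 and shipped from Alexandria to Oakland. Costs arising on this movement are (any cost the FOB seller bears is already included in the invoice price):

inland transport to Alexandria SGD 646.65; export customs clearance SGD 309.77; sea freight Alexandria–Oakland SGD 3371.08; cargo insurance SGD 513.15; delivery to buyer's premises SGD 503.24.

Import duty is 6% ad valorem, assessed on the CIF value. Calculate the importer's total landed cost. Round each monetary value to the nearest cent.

FOB: the seller bears costs until goods are on board at the origin port; the buyer bears freight, insurance and all costs thereafter.
Already in the invoice (seller's account under FOB): inland to port, export clearance — exclude.
CIF value = FOB price + freight + insurance = 21714.77 + 3371.08 + 513.15 = 25599.00
Import duty = 25599.00 × 6% = 1535.94
Buyer bears: freight 3371.08 + insurance 513.15 + delivery 503.24 + duty 1535.94 = 5923.41
Landed cost = invoice 21714.77 + 5923.41 = 27638.18

Total landed cost: SGD 27638.18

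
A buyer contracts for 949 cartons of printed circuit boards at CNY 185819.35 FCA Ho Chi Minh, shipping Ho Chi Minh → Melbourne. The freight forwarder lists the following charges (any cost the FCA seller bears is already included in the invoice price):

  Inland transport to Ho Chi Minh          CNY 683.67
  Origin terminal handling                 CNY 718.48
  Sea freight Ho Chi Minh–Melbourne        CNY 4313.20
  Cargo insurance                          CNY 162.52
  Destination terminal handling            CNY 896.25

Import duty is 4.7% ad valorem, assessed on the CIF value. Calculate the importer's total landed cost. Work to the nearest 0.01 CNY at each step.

Total landed cost: CNY 200887.44

FCA: the seller delivers export-cleared goods to the carrier; the buyer bears costs from that point.
Already in the invoice (seller's account under FCA): inland to port — exclude.
CIF value = FCA price + origin terminal + freight + insurance = 185819.35 + 718.48 + 4313.20 + 162.52 = 191013.55
Import duty = 191013.55 × 4.7% = 8977.64
Buyer bears: origin terminal 718.48 + freight 4313.20 + insurance 162.52 + destination terminal 896.25 + duty 8977.64 = 15068.09
Landed cost = invoice 185819.35 + 15068.09 = 200887.44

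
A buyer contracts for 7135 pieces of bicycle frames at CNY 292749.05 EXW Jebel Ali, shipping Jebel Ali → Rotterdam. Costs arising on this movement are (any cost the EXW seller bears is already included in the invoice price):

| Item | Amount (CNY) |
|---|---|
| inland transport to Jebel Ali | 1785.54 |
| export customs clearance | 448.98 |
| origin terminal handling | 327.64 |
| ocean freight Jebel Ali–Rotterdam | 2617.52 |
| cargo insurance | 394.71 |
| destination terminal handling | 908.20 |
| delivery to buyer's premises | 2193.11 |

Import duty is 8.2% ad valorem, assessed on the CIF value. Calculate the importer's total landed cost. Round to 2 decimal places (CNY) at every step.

EXW: the seller makes goods available at their premises; the buyer bears all onward costs.
CIF value = EXW price + inland to port + export clearance + origin terminal + freight + insurance = 292749.05 + 1785.54 + 448.98 + 327.64 + 2617.52 + 394.71 = 298323.44
Import duty = 298323.44 × 8.2% = 24462.52
Buyer bears: inland to port 1785.54 + export clearance 448.98 + origin terminal 327.64 + freight 2617.52 + insurance 394.71 + destination terminal 908.20 + delivery 2193.11 + duty 24462.52 = 33138.22
Landed cost = invoice 292749.05 + 33138.22 = 325887.27

Total landed cost: CNY 325887.27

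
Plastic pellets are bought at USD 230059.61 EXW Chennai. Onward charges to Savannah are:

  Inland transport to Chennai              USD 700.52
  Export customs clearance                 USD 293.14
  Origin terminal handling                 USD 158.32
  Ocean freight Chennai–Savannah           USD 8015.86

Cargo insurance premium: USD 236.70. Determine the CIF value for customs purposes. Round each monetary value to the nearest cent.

CIF = EXW price + pre-shipment costs + freight + insurance
CIF = 230059.61 + 700.52 + 293.14 + 158.32 + 8015.86 + 236.70 = 239464.15

CIF value: USD 239464.15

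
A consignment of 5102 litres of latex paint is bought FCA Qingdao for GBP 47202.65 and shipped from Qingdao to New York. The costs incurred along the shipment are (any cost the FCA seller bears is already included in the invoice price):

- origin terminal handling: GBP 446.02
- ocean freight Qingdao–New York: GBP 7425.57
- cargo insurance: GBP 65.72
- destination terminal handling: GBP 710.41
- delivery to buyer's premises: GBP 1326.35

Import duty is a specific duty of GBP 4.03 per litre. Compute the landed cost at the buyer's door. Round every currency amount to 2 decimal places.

Total landed cost: GBP 77737.78

FCA: the seller delivers export-cleared goods to the carrier; the buyer bears costs from that point.
CIF value = FCA price + origin terminal + freight + insurance = 47202.65 + 446.02 + 7425.57 + 65.72 = 55139.96
Import duty = 5102 × 4.03 = 20561.06
Buyer bears: origin terminal 446.02 + freight 7425.57 + insurance 65.72 + destination terminal 710.41 + delivery 1326.35 + duty 20561.06 = 30535.13
Landed cost = invoice 47202.65 + 30535.13 = 77737.78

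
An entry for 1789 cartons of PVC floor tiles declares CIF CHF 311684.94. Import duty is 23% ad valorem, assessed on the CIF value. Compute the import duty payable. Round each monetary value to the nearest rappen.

Import duty: CHF 71687.54

Import duty = 311684.94 × 23% = 71687.54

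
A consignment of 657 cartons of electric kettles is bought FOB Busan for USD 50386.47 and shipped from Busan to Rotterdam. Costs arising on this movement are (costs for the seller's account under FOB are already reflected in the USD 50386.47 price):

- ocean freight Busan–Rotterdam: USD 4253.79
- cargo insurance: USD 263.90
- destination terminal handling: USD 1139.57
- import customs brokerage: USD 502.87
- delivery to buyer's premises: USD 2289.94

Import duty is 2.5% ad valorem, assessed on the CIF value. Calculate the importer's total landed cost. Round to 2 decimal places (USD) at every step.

Total landed cost: USD 60209.14

FOB: the seller bears costs until goods are on board at the origin port; the buyer bears freight, insurance and all costs thereafter.
CIF value = FOB price + freight + insurance = 50386.47 + 4253.79 + 263.90 = 54904.16
Import duty = 54904.16 × 2.5% = 1372.60
Buyer bears: freight 4253.79 + insurance 263.90 + destination terminal 1139.57 + brokerage 502.87 + delivery 2289.94 + duty 1372.60 = 9822.67
Landed cost = invoice 50386.47 + 9822.67 = 60209.14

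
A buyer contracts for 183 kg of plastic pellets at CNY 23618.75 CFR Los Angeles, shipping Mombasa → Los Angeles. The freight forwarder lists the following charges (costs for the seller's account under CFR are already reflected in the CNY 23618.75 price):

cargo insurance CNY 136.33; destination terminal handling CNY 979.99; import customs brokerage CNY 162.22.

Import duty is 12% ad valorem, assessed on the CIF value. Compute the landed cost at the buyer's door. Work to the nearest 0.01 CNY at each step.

CFR: the seller pays costs through ocean freight to the destination port, but not insurance.
CIF value = CFR price + insurance = 23618.75 + 136.33 = 23755.08
Import duty = 23755.08 × 12% = 2850.61
Buyer bears: insurance 136.33 + destination terminal 979.99 + brokerage 162.22 + duty 2850.61 = 4129.15
Landed cost = invoice 23618.75 + 4129.15 = 27747.90

Total landed cost: CNY 27747.90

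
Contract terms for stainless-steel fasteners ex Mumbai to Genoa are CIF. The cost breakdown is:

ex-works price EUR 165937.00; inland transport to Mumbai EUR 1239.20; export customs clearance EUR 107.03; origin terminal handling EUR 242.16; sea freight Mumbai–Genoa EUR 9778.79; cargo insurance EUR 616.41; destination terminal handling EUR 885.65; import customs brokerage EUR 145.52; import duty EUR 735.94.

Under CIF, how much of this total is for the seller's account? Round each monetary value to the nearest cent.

CIF: the seller pays costs through ocean freight and marine insurance to the destination port.
Seller's account: goods 165937.00 + inland to port 1239.20 + export clearance 107.03 + origin terminal 242.16 + freight 9778.79 + insurance 616.41 = 177920.59
Buyer's account: destination terminal 885.65 + brokerage 145.52 + duty 735.94 = 1767.11

Seller's account: EUR 177920.59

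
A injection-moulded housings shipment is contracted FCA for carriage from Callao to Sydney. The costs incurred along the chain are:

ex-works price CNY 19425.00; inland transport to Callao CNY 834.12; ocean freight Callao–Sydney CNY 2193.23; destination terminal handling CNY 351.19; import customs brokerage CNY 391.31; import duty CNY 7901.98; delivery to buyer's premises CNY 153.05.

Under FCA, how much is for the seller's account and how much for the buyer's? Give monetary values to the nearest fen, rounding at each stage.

FCA: the seller delivers export-cleared goods to the carrier; the buyer bears costs from that point.
Seller's account: goods 19425.00 + inland to port 834.12 = 20259.12
Buyer's account: freight 2193.23 + destination terminal 351.19 + brokerage 391.31 + duty 7901.98 + delivery 153.05 = 10990.76

Seller: CNY 20259.12; buyer: CNY 10990.76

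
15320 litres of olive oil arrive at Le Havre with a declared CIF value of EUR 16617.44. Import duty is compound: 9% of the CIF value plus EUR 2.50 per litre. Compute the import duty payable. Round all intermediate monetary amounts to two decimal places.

Ad valorem component: 16617.44 × 9% = 1495.57
Specific component: 15320 × 2.50 = 38300.00
Import duty = 1495.57 + 38300.00 = 39795.57

Import duty: EUR 39795.57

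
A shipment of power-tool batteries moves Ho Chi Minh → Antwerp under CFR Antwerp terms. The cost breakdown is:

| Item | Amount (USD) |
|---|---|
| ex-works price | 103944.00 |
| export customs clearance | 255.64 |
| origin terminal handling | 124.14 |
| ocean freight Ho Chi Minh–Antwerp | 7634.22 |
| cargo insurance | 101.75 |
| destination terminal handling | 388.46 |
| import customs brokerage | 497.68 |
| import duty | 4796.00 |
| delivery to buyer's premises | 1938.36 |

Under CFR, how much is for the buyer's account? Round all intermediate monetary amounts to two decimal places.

Buyer's account: USD 7722.25

CFR: the seller pays costs through ocean freight to the destination port, but not insurance.
Seller's account: goods 103944.00 + export clearance 255.64 + origin terminal 124.14 + freight 7634.22 = 111958.00
Buyer's account: insurance 101.75 + destination terminal 388.46 + brokerage 497.68 + duty 4796.00 + delivery 1938.36 = 7722.25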